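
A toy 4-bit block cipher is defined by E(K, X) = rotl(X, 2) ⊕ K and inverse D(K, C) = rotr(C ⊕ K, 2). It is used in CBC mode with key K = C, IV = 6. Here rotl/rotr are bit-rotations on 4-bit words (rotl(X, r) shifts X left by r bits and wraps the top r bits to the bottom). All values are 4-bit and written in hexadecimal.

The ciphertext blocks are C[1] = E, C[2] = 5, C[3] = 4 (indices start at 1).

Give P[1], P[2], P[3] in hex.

P[1] = E, P[2] = 8, P[3] = 7

CBC decryption: P_i = D(K, C_i) ⊕ C_{i−1}, with C_{0} = IV.
P[1]: D(K, E) = 8; 8 ⊕ 6 = E.
P[2]: D(K, 5) = 6; 6 ⊕ E = 8.
P[3]: D(K, 4) = 2; 2 ⊕ 5 = 7.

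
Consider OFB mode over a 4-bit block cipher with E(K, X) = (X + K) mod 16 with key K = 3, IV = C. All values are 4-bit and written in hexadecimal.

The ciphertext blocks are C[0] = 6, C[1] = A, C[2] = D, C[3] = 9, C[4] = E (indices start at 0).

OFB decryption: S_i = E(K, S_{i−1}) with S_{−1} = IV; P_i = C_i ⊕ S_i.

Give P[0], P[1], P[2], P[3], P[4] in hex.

P[0] = 9, P[1] = 8, P[2] = 8, P[3] = 1, P[4] = 5

P[0]: S = E(K, C) = F; 6 ⊕ F = 9.
P[1]: S = E(K, F) = 2; A ⊕ 2 = 8.
P[2]: S = E(K, 2) = 5; D ⊕ 5 = 8.
P[3]: S = E(K, 5) = 8; 9 ⊕ 8 = 1.
P[4]: S = E(K, 8) = B; E ⊕ B = 5.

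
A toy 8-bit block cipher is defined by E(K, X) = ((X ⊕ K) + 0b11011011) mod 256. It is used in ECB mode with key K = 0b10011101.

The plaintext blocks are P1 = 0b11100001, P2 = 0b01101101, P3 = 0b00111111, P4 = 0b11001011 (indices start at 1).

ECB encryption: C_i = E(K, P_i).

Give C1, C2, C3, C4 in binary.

C1 = 0b01010111, C2 = 0b11001011, C3 = 0b01111101, C4 = 0b00110001

C1: E(K, 0b11100001) = 0b01010111.
C2: E(K, 0b01101101) = 0b11001011.
C3: E(K, 0b00111111) = 0b01111101.
C4: E(K, 0b11001011) = 0b00110001.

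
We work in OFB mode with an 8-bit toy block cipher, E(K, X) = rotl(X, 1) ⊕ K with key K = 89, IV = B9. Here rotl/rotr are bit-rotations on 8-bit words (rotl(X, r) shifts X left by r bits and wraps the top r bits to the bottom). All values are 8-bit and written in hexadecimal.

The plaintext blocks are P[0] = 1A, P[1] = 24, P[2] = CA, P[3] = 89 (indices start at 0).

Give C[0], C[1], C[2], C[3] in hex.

OFB encryption: S_i = E(K, S_{i−1}) with S_{−1} = IV; C_i = P_i ⊕ S_i.
C[0]: S = E(K, B9) = FA; 1A ⊕ FA = E0.
C[1]: S = E(K, FA) = 7C; 24 ⊕ 7C = 58.
C[2]: S = E(K, 7C) = 71; CA ⊕ 71 = BB.
C[3]: S = E(K, 71) = 6B; 89 ⊕ 6B = E2.

C[0] = E0, C[1] = 58, C[2] = BB, C[3] = E2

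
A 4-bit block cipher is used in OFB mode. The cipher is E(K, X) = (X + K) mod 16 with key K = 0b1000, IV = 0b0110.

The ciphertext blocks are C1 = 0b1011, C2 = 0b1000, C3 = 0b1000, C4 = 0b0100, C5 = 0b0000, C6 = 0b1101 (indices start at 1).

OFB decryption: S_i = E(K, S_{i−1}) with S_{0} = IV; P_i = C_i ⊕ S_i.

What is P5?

P5 = 0b1110

P1: S = E(K, 0b0110) = 0b1110; 0b1011 ⊕ 0b1110 = 0b0101.
P2: S = E(K, 0b1110) = 0b0110; 0b1000 ⊕ 0b0110 = 0b1110.
P3: S = E(K, 0b0110) = 0b1110; 0b1000 ⊕ 0b1110 = 0b0110.
P4: S = E(K, 0b1110) = 0b0110; 0b0100 ⊕ 0b0110 = 0b0010.
P5: S = E(K, 0b0110) = 0b1110; 0b0000 ⊕ 0b1110 = 0b1110.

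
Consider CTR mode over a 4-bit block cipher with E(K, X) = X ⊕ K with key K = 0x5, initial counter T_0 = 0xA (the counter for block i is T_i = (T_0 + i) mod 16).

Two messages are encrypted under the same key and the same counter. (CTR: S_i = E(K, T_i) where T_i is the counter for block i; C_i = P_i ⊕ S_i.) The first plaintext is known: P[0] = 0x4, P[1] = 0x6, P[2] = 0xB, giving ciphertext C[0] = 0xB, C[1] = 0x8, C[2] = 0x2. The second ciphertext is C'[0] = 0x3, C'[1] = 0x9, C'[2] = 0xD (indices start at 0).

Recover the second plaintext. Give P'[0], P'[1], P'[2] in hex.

In CTR with a reused counter, both messages share the same keystream S_i, so C_i ⊕ C'_i = P_i ⊕ P'_i and thus P'_i = P_i ⊕ C_i ⊕ C'_i.
P'[0]: 0x4 ⊕ 0xB ⊕ 0x3 = 0xC.
P'[1]: 0x6 ⊕ 0x8 ⊕ 0x9 = 0x7.
P'[2]: 0xB ⊕ 0x2 ⊕ 0xD = 0x4.

P'[0] = 0xC, P'[1] = 0x7, P'[2] = 0x4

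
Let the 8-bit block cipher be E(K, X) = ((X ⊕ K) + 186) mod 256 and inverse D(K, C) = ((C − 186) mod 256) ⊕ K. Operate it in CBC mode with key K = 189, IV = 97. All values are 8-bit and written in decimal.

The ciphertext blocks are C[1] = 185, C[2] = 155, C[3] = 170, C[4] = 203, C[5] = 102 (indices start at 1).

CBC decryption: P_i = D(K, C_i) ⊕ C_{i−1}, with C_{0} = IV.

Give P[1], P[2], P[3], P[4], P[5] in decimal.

P[1]: D(K, 185) = 66; 66 ⊕ 97 = 35.
P[2]: D(K, 155) = 92; 92 ⊕ 185 = 229.
P[3]: D(K, 170) = 77; 77 ⊕ 155 = 214.
P[4]: D(K, 203) = 172; 172 ⊕ 170 = 6.
P[5]: D(K, 102) = 17; 17 ⊕ 203 = 218.

P[1] = 35, P[2] = 229, P[3] = 214, P[4] = 6, P[5] = 218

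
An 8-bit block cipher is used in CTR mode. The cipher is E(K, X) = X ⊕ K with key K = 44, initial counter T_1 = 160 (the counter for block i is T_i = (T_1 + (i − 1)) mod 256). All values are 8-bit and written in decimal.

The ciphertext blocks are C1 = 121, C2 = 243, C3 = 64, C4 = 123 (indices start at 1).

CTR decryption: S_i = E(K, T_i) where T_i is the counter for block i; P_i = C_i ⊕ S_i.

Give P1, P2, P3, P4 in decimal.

P1: T = 160, S = E(K, T) = 140; 121 ⊕ 140 = 245.
P2: T = 161, S = E(K, T) = 141; 243 ⊕ 141 = 126.
P3: T = 162, S = E(K, T) = 142; 64 ⊕ 142 = 206.
P4: T = 163, S = E(K, T) = 143; 123 ⊕ 143 = 244.

P1 = 245, P2 = 126, P3 = 206, P4 = 244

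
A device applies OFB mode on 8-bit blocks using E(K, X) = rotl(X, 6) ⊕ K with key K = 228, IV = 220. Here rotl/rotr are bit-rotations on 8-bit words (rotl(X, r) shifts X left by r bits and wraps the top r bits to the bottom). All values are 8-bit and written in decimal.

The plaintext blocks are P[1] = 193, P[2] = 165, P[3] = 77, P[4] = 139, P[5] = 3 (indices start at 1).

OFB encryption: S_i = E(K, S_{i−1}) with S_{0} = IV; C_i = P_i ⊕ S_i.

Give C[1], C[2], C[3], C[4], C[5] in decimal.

C[1] = 18, C[2] = 181, C[3] = 173, C[4] = 87, C[5] = 208

C[1]: S = E(K, 220) = 211; 193 ⊕ 211 = 18.
C[2]: S = E(K, 211) = 16; 165 ⊕ 16 = 181.
C[3]: S = E(K, 16) = 224; 77 ⊕ 224 = 173.
C[4]: S = E(K, 224) = 220; 139 ⊕ 220 = 87.
C[5]: S = E(K, 220) = 211; 3 ⊕ 211 = 208.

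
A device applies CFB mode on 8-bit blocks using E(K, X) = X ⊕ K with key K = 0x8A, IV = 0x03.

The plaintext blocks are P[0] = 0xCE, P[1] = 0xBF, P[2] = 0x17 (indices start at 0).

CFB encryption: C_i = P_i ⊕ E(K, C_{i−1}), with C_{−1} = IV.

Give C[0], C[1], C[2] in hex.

C[0] = 0x47, C[1] = 0x72, C[2] = 0xEF

C[0]: E(K, 0x03) = 0x89; 0xCE ⊕ 0x89 = 0x47.
C[1]: E(K, 0x47) = 0xCD; 0xBF ⊕ 0xCD = 0x72.
C[2]: E(K, 0x72) = 0xF8; 0x17 ⊕ 0xF8 = 0xEF.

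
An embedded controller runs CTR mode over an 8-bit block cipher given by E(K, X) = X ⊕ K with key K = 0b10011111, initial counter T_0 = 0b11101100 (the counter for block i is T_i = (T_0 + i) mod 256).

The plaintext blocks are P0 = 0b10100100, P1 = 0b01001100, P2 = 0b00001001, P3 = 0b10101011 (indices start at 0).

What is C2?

C2 = 0b01111000

CTR encryption: S_i = E(K, T_i) where T_i is the counter for block i; C_i = P_i ⊕ S_i.
C0: T = 0b11101100, S = E(K, T) = 0b01110011; 0b10100100 ⊕ 0b01110011 = 0b11010111.
C1: T = 0b11101101, S = E(K, T) = 0b01110010; 0b01001100 ⊕ 0b01110010 = 0b00111110.
C2: T = 0b11101110, S = E(K, T) = 0b01110001; 0b00001001 ⊕ 0b01110001 = 0b01111000.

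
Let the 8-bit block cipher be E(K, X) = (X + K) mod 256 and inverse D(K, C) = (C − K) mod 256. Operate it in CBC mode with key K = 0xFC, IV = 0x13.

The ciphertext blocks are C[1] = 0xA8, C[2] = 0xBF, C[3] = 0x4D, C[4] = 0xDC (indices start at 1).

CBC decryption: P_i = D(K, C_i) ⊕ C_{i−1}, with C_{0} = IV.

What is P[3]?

P[3] = 0xEE

P[3]: D(K, 0x4D) = 0x51; 0x51 ⊕ 0xBF = 0xEE.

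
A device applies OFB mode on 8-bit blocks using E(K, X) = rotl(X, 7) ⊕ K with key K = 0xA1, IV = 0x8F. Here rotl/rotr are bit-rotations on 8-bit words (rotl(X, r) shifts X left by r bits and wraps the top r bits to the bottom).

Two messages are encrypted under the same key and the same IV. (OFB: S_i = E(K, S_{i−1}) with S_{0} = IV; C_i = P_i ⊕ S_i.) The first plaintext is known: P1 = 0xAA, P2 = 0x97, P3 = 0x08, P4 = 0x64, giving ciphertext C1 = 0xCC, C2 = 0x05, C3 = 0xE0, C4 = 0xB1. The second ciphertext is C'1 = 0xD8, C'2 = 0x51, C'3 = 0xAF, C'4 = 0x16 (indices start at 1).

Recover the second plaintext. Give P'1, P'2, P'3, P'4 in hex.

P'1 = 0xBE, P'2 = 0xC3, P'3 = 0x47, P'4 = 0xC3

In OFB with a reused IV, both messages share the same keystream S_i, so C_i ⊕ C'_i = P_i ⊕ P'_i and thus P'_i = P_i ⊕ C_i ⊕ C'_i.
P'1: 0xAA ⊕ 0xCC ⊕ 0xD8 = 0xBE.
P'2: 0x97 ⊕ 0x05 ⊕ 0x51 = 0xC3.
P'3: 0x08 ⊕ 0xE0 ⊕ 0xAF = 0x47.
P'4: 0x64 ⊕ 0xB1 ⊕ 0x16 = 0xC3.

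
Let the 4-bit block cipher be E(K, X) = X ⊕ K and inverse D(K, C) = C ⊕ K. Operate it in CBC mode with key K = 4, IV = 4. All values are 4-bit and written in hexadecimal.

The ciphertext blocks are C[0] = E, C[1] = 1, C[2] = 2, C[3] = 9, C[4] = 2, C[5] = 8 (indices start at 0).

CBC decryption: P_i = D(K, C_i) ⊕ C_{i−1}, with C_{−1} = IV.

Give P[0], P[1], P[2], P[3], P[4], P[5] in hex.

P[0] = E, P[1] = B, P[2] = 7, P[3] = F, P[4] = F, P[5] = E

P[0]: D(K, E) = A; A ⊕ 4 = E.
P[1]: D(K, 1) = 5; 5 ⊕ E = B.
P[2]: D(K, 2) = 6; 6 ⊕ 1 = 7.
P[3]: D(K, 9) = D; D ⊕ 2 = F.
P[4]: D(K, 2) = 6; 6 ⊕ 9 = F.
P[5]: D(K, 8) = C; C ⊕ 2 = E.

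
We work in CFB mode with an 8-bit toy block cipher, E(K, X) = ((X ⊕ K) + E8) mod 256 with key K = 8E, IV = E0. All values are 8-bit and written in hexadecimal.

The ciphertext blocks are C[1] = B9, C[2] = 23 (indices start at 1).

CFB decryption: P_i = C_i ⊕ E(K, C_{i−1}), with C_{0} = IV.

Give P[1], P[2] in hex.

P[1]: E(K, E0) = 56; B9 ⊕ 56 = EF.
P[2]: E(K, B9) = 1F; 23 ⊕ 1F = 3C.

P[1] = EF, P[2] = 3C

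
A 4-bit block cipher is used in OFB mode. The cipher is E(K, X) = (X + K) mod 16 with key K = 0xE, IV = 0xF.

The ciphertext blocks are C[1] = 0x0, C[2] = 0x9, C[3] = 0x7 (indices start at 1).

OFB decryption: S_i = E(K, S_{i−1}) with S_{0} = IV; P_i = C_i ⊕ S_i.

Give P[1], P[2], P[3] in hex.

P[1]: S = E(K, 0xF) = 0xD; 0x0 ⊕ 0xD = 0xD.
P[2]: S = E(K, 0xD) = 0xB; 0x9 ⊕ 0xB = 0x2.
P[3]: S = E(K, 0xB) = 0x9; 0x7 ⊕ 0x9 = 0xE.

P[1] = 0xD, P[2] = 0x2, P[3] = 0xE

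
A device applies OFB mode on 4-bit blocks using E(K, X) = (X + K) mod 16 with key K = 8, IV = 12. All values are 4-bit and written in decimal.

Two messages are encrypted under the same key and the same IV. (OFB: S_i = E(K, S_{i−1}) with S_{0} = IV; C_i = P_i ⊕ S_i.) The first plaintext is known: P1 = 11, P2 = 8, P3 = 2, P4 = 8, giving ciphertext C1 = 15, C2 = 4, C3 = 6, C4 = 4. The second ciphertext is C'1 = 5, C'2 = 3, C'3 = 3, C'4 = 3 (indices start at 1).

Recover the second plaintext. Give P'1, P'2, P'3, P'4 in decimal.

In OFB with a reused IV, both messages share the same keystream S_i, so C_i ⊕ C'_i = P_i ⊕ P'_i and thus P'_i = P_i ⊕ C_i ⊕ C'_i.
P'1: 11 ⊕ 15 ⊕ 5 = 1.
P'2: 8 ⊕ 4 ⊕ 3 = 15.
P'3: 2 ⊕ 6 ⊕ 3 = 7.
P'4: 8 ⊕ 4 ⊕ 3 = 15.

P'1 = 1, P'2 = 15, P'3 = 7, P'4 = 15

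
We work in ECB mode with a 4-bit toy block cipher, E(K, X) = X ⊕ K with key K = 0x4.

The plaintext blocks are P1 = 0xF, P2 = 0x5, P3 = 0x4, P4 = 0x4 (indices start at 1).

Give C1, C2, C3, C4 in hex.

C1 = 0xB, C2 = 0x1, C3 = 0x0, C4 = 0x0

ECB encryption: C_i = E(K, P_i).
C1: E(K, 0xF) = 0xB.
C2: E(K, 0x5) = 0x1.
C3: E(K, 0x4) = 0x0.
C4: E(K, 0x4) = 0x0.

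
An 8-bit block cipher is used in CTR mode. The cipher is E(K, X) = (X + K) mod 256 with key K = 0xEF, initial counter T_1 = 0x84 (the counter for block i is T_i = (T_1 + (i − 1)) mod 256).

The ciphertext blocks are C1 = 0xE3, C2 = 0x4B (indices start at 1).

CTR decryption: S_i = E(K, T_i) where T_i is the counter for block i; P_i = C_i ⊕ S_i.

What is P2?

P2: T = 0x85, S = E(K, T) = 0x74; 0x4B ⊕ 0x74 = 0x3F.

P2 = 0x3F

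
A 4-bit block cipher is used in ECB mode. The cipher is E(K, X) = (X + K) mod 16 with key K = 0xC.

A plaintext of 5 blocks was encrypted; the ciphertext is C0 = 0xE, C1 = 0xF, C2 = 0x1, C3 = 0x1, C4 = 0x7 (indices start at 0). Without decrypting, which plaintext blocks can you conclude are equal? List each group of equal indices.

P2 = P3

ECB encrypts each block independently with the same key, so equal ciphertext blocks imply equal plaintext blocks.
C2 = C3 = 0x1, so P2 = P3.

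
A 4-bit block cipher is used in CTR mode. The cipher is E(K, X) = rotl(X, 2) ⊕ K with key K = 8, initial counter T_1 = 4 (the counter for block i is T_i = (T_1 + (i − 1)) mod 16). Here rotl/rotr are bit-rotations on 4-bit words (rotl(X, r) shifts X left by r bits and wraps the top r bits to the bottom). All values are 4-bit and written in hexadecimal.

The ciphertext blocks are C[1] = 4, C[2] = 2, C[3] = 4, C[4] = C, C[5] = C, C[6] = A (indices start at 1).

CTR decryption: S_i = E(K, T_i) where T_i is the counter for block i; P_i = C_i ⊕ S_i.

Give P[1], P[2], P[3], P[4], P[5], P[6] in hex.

P[1] = D, P[2] = F, P[3] = 5, P[4] = 9, P[5] = 6, P[6] = 4

P[1]: T = 4, S = E(K, T) = 9; 4 ⊕ 9 = D.
P[2]: T = 5, S = E(K, T) = D; 2 ⊕ D = F.
P[3]: T = 6, S = E(K, T) = 1; 4 ⊕ 1 = 5.
P[4]: T = 7, S = E(K, T) = 5; C ⊕ 5 = 9.
P[5]: T = 8, S = E(K, T) = A; C ⊕ A = 6.
P[6]: T = 9, S = E(K, T) = E; A ⊕ E = 4.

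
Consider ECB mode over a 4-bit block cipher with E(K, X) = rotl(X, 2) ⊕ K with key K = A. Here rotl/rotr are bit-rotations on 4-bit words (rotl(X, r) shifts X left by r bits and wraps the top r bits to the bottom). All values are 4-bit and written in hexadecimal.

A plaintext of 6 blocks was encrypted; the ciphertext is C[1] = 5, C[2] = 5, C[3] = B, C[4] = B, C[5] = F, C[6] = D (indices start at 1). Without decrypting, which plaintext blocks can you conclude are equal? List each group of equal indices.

ECB encrypts each block independently with the same key, so equal ciphertext blocks imply equal plaintext blocks.
C[1] = C[2] = 5, so P[1] = P[2].
C[3] = C[4] = B, so P[3] = P[4].

P[1] = P[2]; P[3] = P[4]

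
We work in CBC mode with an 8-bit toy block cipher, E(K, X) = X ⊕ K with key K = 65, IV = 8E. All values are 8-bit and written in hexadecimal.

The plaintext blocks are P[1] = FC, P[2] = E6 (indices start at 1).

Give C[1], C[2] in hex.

CBC encryption: C_i = E(K, P_i ⊕ C_{i−1}), with C_{0} = IV.
C[1]: P[1] ⊕ 8E = 72; E(K, 72) = 17.
C[2]: P[2] ⊕ 17 = F1; E(K, F1) = 94.

C[1] = 17, C[2] = 94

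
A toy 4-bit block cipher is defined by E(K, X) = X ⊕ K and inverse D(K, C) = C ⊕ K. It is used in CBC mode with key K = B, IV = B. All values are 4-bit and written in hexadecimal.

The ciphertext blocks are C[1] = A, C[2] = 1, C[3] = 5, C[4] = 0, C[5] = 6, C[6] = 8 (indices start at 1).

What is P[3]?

P[3] = F

CBC decryption: P_i = D(K, C_i) ⊕ C_{i−1}, with C_{0} = IV.
P[3]: D(K, 5) = E; E ⊕ 1 = F.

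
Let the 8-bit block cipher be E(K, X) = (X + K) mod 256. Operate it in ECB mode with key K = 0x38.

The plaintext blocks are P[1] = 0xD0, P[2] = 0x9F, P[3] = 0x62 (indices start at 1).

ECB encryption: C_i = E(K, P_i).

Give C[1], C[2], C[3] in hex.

C[1] = 0x08, C[2] = 0xD7, C[3] = 0x9A

C[1]: E(K, 0xD0) = 0x08.
C[2]: E(K, 0x9F) = 0xD7.
C[3]: E(K, 0x62) = 0x9A.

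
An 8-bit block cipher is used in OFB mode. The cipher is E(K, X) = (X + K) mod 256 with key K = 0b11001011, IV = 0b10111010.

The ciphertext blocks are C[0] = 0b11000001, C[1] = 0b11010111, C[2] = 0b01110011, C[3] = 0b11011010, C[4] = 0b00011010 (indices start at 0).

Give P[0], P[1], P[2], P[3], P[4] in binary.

OFB decryption: S_i = E(K, S_{i−1}) with S_{−1} = IV; P_i = C_i ⊕ S_i.
P[0]: S = E(K, 0b10111010) = 0b10000101; 0b11000001 ⊕ 0b10000101 = 0b01000100.
P[1]: S = E(K, 0b10000101) = 0b01010000; 0b11010111 ⊕ 0b01010000 = 0b10000111.
P[2]: S = E(K, 0b01010000) = 0b00011011; 0b01110011 ⊕ 0b00011011 = 0b01101000.
P[3]: S = E(K, 0b00011011) = 0b11100110; 0b11011010 ⊕ 0b11100110 = 0b00111100.
P[4]: S = E(K, 0b11100110) = 0b10110001; 0b00011010 ⊕ 0b10110001 = 0b10101011.

P[0] = 0b01000100, P[1] = 0b10000111, P[2] = 0b01101000, P[3] = 0b00111100, P[4] = 0b10101011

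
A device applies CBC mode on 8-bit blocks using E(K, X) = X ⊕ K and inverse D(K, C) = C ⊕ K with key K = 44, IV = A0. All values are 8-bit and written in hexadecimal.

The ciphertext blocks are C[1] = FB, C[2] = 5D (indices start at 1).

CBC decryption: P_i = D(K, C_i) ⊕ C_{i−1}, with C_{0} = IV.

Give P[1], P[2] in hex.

P[1]: D(K, FB) = BF; BF ⊕ A0 = 1F.
P[2]: D(K, 5D) = 19; 19 ⊕ FB = E2.

P[1] = 1F, P[2] = E2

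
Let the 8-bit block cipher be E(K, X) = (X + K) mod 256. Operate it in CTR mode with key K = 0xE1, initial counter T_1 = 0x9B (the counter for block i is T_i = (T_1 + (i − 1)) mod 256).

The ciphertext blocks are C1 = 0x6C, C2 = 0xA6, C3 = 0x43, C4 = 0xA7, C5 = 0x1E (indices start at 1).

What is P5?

P5 = 0x9E

CTR decryption: S_i = E(K, T_i) where T_i is the counter for block i; P_i = C_i ⊕ S_i.
P5: T = 0x9F, S = E(K, T) = 0x80; 0x1E ⊕ 0x80 = 0x9E.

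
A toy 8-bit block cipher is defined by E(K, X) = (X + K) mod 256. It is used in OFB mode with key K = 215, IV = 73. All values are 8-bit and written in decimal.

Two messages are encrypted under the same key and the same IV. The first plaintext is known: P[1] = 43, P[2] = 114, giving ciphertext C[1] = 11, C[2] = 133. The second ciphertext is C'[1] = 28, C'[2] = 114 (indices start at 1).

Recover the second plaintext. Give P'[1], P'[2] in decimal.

In OFB with a reused IV, both messages share the same keystream S_i, so C_i ⊕ C'_i = P_i ⊕ P'_i and thus P'_i = P_i ⊕ C_i ⊕ C'_i.
P'[1]: 43 ⊕ 11 ⊕ 28 = 60.
P'[2]: 114 ⊕ 133 ⊕ 114 = 133.

P'[1] = 60, P'[2] = 133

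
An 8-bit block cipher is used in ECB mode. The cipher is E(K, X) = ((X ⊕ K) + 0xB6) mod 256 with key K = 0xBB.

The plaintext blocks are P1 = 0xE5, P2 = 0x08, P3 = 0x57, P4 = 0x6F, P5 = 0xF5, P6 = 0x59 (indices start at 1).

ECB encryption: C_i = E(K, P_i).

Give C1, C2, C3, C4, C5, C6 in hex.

C1: E(K, 0xE5) = 0x14.
C2: E(K, 0x08) = 0x69.
C3: E(K, 0x57) = 0xA2.
C4: E(K, 0x6F) = 0x8A.
C5: E(K, 0xF5) = 0x04.
C6: E(K, 0x59) = 0x98.

C1 = 0x14, C2 = 0x69, C3 = 0xA2, C4 = 0x8A, C5 = 0x04, C6 = 0x98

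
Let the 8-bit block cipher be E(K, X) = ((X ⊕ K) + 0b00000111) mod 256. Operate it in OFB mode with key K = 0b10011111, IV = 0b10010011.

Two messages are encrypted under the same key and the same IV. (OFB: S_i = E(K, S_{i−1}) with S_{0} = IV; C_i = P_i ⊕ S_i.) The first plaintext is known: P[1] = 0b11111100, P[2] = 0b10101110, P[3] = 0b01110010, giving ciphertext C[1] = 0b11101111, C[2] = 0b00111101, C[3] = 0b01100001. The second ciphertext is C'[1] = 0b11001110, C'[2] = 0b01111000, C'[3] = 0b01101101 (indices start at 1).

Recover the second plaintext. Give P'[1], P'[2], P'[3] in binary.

In OFB with a reused IV, both messages share the same keystream S_i, so C_i ⊕ C'_i = P_i ⊕ P'_i and thus P'_i = P_i ⊕ C_i ⊕ C'_i.
P'[1]: 0b11111100 ⊕ 0b11101111 ⊕ 0b11001110 = 0b11011101.
P'[2]: 0b10101110 ⊕ 0b00111101 ⊕ 0b01111000 = 0b11101011.
P'[3]: 0b01110010 ⊕ 0b01100001 ⊕ 0b01101101 = 0b01111110.

P'[1] = 0b11011101, P'[2] = 0b11101011, P'[3] = 0b01111110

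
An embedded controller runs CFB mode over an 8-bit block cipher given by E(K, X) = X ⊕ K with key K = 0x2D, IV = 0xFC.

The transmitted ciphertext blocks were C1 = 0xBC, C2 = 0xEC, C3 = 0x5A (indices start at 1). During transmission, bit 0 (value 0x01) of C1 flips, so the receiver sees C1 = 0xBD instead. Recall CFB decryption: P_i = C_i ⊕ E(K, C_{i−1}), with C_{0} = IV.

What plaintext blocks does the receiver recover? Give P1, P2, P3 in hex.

P1 = 0x6C, P2 = 0x7C, P3 = 0x9B

Only C1 changed, to 0xBD. In CFB, a change in C_i flips the same bit in P_i and garbles P_{i+1}. Decrypting the received ciphertext:
P1: E(K, 0xFC) = 0xD1; 0xBD ⊕ 0xD1 = 0x6C.
P2: E(K, 0xBD) = 0x90; 0xEC ⊕ 0x90 = 0x7C.
P3: E(K, 0xEC) = 0xC1; 0x5A ⊕ 0xC1 = 0x9B.
Blocks that differ from the original plaintext: P1, P2.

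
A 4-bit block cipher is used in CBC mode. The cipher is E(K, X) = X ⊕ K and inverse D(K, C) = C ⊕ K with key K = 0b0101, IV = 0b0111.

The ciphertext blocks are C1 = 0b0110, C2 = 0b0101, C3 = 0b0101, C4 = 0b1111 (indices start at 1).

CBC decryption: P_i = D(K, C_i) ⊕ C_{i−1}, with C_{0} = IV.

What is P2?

P2: D(K, 0b0101) = 0b0000; 0b0000 ⊕ 0b0110 = 0b0110.

P2 = 0b0110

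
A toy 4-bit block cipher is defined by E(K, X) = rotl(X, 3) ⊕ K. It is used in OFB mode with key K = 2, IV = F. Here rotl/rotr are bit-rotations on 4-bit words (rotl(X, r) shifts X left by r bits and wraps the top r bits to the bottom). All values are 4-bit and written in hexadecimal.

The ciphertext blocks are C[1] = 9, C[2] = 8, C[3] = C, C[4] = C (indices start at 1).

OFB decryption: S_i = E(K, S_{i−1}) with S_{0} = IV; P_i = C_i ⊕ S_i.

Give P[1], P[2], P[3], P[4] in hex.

P[1] = 4, P[2] = 4, P[3] = 8, P[4] = C

P[1]: S = E(K, F) = D; 9 ⊕ D = 4.
P[2]: S = E(K, D) = C; 8 ⊕ C = 4.
P[3]: S = E(K, C) = 4; C ⊕ 4 = 8.
P[4]: S = E(K, 4) = 0; C ⊕ 0 = C.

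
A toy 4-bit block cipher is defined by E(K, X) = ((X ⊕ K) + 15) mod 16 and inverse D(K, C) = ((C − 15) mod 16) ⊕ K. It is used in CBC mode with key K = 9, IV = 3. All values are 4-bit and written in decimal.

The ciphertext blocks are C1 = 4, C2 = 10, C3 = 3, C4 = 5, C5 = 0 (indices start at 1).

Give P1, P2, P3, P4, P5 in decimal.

P1 = 15, P2 = 6, P3 = 7, P4 = 12, P5 = 13

CBC decryption: P_i = D(K, C_i) ⊕ C_{i−1}, with C_{0} = IV.
P1: D(K, 4) = 12; 12 ⊕ 3 = 15.
P2: D(K, 10) = 2; 2 ⊕ 4 = 6.
P3: D(K, 3) = 13; 13 ⊕ 10 = 7.
P4: D(K, 5) = 15; 15 ⊕ 3 = 12.
P5: D(K, 0) = 8; 8 ⊕ 5 = 13.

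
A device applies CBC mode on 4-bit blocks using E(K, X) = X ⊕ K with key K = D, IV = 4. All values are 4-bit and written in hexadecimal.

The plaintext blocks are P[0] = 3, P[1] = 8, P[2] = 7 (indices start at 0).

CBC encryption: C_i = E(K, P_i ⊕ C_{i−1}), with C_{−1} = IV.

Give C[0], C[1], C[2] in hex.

C[0]: P[0] ⊕ 4 = 7; E(K, 7) = A.
C[1]: P[1] ⊕ A = 2; E(K, 2) = F.
C[2]: P[2] ⊕ F = 8; E(K, 8) = 5.

C[0] = A, C[1] = F, C[2] = 5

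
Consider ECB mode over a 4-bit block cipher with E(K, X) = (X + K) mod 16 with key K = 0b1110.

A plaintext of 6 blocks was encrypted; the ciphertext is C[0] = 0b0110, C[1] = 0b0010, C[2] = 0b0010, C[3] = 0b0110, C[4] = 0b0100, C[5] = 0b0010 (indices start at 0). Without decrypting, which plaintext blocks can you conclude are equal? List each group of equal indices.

ECB encrypts each block independently with the same key, so equal ciphertext blocks imply equal plaintext blocks.
C[0] = C[3] = 0b0110, so P[0] = P[3].
C[1] = C[2] = C[5] = 0b0010, so P[1] = P[2] = P[5].

P[0] = P[3]; P[1] = P[2] = P[5]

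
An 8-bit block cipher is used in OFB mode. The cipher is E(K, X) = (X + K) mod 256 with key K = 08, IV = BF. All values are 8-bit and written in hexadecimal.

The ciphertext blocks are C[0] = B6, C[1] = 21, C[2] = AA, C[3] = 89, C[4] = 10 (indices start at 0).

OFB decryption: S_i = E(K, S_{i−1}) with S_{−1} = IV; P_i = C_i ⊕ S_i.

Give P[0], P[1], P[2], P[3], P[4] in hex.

P[0] = 71, P[1] = EE, P[2] = 7D, P[3] = 56, P[4] = F7

P[0]: S = E(K, BF) = C7; B6 ⊕ C7 = 71.
P[1]: S = E(K, C7) = CF; 21 ⊕ CF = EE.
P[2]: S = E(K, CF) = D7; AA ⊕ D7 = 7D.
P[3]: S = E(K, D7) = DF; 89 ⊕ DF = 56.
P[4]: S = E(K, DF) = E7; 10 ⊕ E7 = F7.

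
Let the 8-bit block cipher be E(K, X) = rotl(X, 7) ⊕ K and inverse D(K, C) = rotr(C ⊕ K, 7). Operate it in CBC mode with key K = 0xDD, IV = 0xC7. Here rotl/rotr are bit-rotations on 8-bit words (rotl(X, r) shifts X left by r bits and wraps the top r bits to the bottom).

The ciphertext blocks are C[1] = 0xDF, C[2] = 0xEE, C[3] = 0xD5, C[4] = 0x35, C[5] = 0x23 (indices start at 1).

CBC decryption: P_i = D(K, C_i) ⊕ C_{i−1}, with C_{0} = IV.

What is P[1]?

P[1] = 0xC3

P[1]: D(K, 0xDF) = 0x04; 0x04 ⊕ 0xC7 = 0xC3.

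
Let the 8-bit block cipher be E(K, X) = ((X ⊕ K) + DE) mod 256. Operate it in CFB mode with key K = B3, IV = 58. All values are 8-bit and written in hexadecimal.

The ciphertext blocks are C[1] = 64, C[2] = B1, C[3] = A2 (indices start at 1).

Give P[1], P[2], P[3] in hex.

CFB decryption: P_i = C_i ⊕ E(K, C_{i−1}), with C_{0} = IV.
P[1]: E(K, 58) = C9; 64 ⊕ C9 = AD.
P[2]: E(K, 64) = B5; B1 ⊕ B5 = 04.
P[3]: E(K, B1) = E0; A2 ⊕ E0 = 42.

P[1] = AD, P[2] = 04, P[3] = 42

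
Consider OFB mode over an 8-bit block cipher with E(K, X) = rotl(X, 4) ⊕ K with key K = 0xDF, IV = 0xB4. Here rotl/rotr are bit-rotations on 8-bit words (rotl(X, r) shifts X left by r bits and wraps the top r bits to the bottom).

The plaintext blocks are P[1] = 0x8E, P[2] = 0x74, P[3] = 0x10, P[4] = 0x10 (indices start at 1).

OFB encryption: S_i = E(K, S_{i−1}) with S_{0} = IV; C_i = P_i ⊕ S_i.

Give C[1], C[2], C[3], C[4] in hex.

C[1]: S = E(K, 0xB4) = 0x94; 0x8E ⊕ 0x94 = 0x1A.
C[2]: S = E(K, 0x94) = 0x96; 0x74 ⊕ 0x96 = 0xE2.
C[3]: S = E(K, 0x96) = 0xB6; 0x10 ⊕ 0xB6 = 0xA6.
C[4]: S = E(K, 0xB6) = 0xB4; 0x10 ⊕ 0xB4 = 0xA4.

C[1] = 0x1A, C[2] = 0xE2, C[3] = 0xA6, C[4] = 0xA4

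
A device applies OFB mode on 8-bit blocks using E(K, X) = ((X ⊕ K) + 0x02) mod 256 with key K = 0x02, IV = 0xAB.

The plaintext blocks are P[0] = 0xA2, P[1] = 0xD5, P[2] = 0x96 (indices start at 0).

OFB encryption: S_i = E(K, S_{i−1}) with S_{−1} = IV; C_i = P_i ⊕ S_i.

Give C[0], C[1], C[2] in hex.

C[0]: S = E(K, 0xAB) = 0xAB; 0xA2 ⊕ 0xAB = 0x09.
C[1]: S = E(K, 0xAB) = 0xAB; 0xD5 ⊕ 0xAB = 0x7E.
C[2]: S = E(K, 0xAB) = 0xAB; 0x96 ⊕ 0xAB = 0x3D.

C[0] = 0x09, C[1] = 0x7E, C[2] = 0x3D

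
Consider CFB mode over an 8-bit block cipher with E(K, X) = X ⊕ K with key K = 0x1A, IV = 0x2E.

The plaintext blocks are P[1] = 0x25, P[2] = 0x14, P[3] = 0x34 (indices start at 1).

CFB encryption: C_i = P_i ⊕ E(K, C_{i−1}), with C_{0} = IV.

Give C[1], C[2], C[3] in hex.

C[1] = 0x11, C[2] = 0x1F, C[3] = 0x31

C[1]: E(K, 0x2E) = 0x34; 0x25 ⊕ 0x34 = 0x11.
C[2]: E(K, 0x11) = 0x0B; 0x14 ⊕ 0x0B = 0x1F.
C[3]: E(K, 0x1F) = 0x05; 0x34 ⊕ 0x05 = 0x31.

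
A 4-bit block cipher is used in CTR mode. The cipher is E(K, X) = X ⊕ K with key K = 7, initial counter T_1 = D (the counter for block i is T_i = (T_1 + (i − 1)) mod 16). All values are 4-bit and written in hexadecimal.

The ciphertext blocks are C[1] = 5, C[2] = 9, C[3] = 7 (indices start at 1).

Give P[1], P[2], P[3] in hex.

CTR decryption: S_i = E(K, T_i) where T_i is the counter for block i; P_i = C_i ⊕ S_i.
P[1]: T = D, S = E(K, T) = A; 5 ⊕ A = F.
P[2]: T = E, S = E(K, T) = 9; 9 ⊕ 9 = 0.
P[3]: T = F, S = E(K, T) = 8; 7 ⊕ 8 = F.

P[1] = F, P[2] = 0, P[3] = F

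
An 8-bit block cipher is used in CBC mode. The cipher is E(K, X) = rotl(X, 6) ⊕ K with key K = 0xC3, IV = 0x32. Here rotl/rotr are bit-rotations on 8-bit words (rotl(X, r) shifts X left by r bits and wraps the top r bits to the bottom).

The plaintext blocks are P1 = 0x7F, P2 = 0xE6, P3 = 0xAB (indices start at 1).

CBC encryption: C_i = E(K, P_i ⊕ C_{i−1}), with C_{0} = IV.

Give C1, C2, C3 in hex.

C1 = 0x90, C2 = 0x5E, C3 = 0xBE

C1: P1 ⊕ 0x32 = 0x4D; E(K, 0x4D) = 0x90.
C2: P2 ⊕ 0x90 = 0x76; E(K, 0x76) = 0x5E.
C3: P3 ⊕ 0x5E = 0xF5; E(K, 0xF5) = 0xBE.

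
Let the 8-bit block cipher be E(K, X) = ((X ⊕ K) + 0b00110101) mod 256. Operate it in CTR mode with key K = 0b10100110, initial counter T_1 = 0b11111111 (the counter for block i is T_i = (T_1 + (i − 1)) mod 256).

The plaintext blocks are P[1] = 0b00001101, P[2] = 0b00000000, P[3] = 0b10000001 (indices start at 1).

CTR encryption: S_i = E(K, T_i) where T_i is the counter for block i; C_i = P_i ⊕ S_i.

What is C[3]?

C[3] = 0b01011101

C[1]: T = 0b11111111, S = E(K, T) = 0b10001110; 0b00001101 ⊕ 0b10001110 = 0b10000011.
C[2]: T = 0b00000000, S = E(K, T) = 0b11011011; 0b00000000 ⊕ 0b11011011 = 0b11011011.
C[3]: T = 0b00000001, S = E(K, T) = 0b11011100; 0b10000001 ⊕ 0b11011100 = 0b01011101.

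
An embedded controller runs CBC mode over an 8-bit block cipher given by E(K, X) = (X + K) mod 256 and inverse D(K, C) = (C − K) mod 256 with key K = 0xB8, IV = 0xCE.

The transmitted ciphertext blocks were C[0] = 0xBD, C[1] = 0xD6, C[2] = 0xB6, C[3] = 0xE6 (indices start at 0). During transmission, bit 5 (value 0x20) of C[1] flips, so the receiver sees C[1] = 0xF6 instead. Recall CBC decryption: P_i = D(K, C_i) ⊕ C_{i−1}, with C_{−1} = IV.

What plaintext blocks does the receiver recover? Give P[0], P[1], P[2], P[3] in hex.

Only C[1] changed, to 0xF6. In CBC, a change in C_i garbles P_i and flips the same bit in P_{i+1}. Decrypting the received ciphertext:
P[0]: D(K, 0xBD) = 0x05; 0x05 ⊕ 0xCE = 0xCB.
P[1]: D(K, 0xF6) = 0x3E; 0x3E ⊕ 0xBD = 0x83.
P[2]: D(K, 0xB6) = 0xFE; 0xFE ⊕ 0xF6 = 0x08.
P[3]: D(K, 0xE6) = 0x2E; 0x2E ⊕ 0xB6 = 0x98.
Blocks that differ from the original plaintext: P[1], P[2].

P[0] = 0xCB, P[1] = 0x83, P[2] = 0x08, P[3] = 0x98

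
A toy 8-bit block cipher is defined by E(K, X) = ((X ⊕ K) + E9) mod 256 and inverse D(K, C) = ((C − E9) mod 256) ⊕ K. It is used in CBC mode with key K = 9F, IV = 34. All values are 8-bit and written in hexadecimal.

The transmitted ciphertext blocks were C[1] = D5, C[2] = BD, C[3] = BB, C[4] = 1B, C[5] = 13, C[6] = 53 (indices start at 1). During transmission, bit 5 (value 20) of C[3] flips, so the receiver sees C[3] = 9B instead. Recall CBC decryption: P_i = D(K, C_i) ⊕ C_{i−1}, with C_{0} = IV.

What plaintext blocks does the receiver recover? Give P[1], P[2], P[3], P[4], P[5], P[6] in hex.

P[1] = 47, P[2] = 9E, P[3] = 90, P[4] = 36, P[5] = AE, P[6] = E6

Only C[3] changed, to 9B. In CBC, a change in C_i garbles P_i and flips the same bit in P_{i+1}. Decrypting the received ciphertext:
P[1]: D(K, D5) = 73; 73 ⊕ 34 = 47.
P[2]: D(K, BD) = 4B; 4B ⊕ D5 = 9E.
P[3]: D(K, 9B) = 2D; 2D ⊕ BD = 90.
P[4]: D(K, 1B) = AD; AD ⊕ 9B = 36.
P[5]: D(K, 13) = B5; B5 ⊕ 1B = AE.
P[6]: D(K, 53) = F5; F5 ⊕ 13 = E6.
Blocks that differ from the original plaintext: P[3], P[4].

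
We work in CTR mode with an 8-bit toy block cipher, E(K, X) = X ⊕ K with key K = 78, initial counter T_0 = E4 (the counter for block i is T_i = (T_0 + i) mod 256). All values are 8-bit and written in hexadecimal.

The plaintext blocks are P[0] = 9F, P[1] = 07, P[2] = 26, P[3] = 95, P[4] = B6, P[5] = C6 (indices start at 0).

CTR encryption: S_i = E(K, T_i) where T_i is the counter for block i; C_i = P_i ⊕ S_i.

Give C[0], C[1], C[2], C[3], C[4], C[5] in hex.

C[0] = 03, C[1] = 9A, C[2] = B8, C[3] = 0A, C[4] = 26, C[5] = 57

C[0]: T = E4, S = E(K, T) = 9C; 9F ⊕ 9C = 03.
C[1]: T = E5, S = E(K, T) = 9D; 07 ⊕ 9D = 9A.
C[2]: T = E6, S = E(K, T) = 9E; 26 ⊕ 9E = B8.
C[3]: T = E7, S = E(K, T) = 9F; 95 ⊕ 9F = 0A.
C[4]: T = E8, S = E(K, T) = 90; B6 ⊕ 90 = 26.
C[5]: T = E9, S = E(K, T) = 91; C6 ⊕ 91 = 57.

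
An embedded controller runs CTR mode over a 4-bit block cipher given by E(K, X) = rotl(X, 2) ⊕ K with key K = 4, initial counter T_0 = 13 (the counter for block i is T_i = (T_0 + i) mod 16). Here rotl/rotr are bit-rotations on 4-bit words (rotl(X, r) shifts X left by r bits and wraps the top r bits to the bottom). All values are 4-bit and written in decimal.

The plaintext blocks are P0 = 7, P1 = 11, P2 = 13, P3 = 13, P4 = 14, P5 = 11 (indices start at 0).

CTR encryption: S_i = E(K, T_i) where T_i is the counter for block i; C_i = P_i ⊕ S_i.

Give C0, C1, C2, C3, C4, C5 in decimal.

C0 = 4, C1 = 4, C2 = 6, C3 = 9, C4 = 14, C5 = 7

C0: T = 13, S = E(K, T) = 3; 7 ⊕ 3 = 4.
C1: T = 14, S = E(K, T) = 15; 11 ⊕ 15 = 4.
C2: T = 15, S = E(K, T) = 11; 13 ⊕ 11 = 6.
C3: T = 0, S = E(K, T) = 4; 13 ⊕ 4 = 9.
C4: T = 1, S = E(K, T) = 0; 14 ⊕ 0 = 14.
C5: T = 2, S = E(K, T) = 12; 11 ⊕ 12 = 7.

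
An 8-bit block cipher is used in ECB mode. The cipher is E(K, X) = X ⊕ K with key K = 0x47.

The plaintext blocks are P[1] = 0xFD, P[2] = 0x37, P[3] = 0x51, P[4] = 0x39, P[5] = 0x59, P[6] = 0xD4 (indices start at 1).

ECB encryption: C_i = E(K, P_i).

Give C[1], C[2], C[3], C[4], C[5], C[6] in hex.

C[1] = 0xBA, C[2] = 0x70, C[3] = 0x16, C[4] = 0x7E, C[5] = 0x1E, C[6] = 0x93

C[1]: E(K, 0xFD) = 0xBA.
C[2]: E(K, 0x37) = 0x70.
C[3]: E(K, 0x51) = 0x16.
C[4]: E(K, 0x39) = 0x7E.
C[5]: E(K, 0x59) = 0x1E.
C[6]: E(K, 0xD4) = 0x93.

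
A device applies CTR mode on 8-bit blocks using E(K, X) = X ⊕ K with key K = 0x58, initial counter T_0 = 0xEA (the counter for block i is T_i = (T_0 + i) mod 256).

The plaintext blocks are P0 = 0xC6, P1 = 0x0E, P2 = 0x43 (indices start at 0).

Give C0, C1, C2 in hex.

CTR encryption: S_i = E(K, T_i) where T_i is the counter for block i; C_i = P_i ⊕ S_i.
C0: T = 0xEA, S = E(K, T) = 0xB2; 0xC6 ⊕ 0xB2 = 0x74.
C1: T = 0xEB, S = E(K, T) = 0xB3; 0x0E ⊕ 0xB3 = 0xBD.
C2: T = 0xEC, S = E(K, T) = 0xB4; 0x43 ⊕ 0xB4 = 0xF7.

C0 = 0x74, C1 = 0xBD, C2 = 0xF7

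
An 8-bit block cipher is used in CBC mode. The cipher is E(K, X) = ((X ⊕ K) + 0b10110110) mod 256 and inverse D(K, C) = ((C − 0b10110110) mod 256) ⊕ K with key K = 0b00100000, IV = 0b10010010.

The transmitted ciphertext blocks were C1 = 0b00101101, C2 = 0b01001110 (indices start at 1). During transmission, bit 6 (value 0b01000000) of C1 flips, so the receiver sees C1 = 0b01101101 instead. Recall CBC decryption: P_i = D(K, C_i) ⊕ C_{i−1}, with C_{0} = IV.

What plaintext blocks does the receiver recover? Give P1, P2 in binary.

Only C1 changed, to 0b01101101. In CBC, a change in C_i garbles P_i and flips the same bit in P_{i+1}. Decrypting the received ciphertext:
P1: D(K, 0b01101101) = 0b10010111; 0b10010111 ⊕ 0b10010010 = 0b00000101.
P2: D(K, 0b01001110) = 0b10111000; 0b10111000 ⊕ 0b01101101 = 0b11010101.
Blocks that differ from the original plaintext: P1, P2.

P1 = 0b00000101, P2 = 0b11010101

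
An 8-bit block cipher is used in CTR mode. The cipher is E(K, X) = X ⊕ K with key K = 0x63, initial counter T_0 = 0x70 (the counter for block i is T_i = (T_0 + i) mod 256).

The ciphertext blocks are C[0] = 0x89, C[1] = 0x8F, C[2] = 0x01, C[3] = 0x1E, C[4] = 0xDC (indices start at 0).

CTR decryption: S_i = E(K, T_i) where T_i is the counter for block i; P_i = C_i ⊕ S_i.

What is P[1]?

P[1] = 0x9D

P[1]: T = 0x71, S = E(K, T) = 0x12; 0x8F ⊕ 0x12 = 0x9D.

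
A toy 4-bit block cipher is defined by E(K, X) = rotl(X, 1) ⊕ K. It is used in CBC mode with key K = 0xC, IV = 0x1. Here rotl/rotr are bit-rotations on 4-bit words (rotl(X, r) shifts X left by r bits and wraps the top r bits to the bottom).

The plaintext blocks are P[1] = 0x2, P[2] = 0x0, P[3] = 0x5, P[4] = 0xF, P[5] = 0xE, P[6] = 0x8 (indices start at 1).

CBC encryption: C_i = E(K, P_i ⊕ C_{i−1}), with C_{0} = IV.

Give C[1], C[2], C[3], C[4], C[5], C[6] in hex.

C[1]: P[1] ⊕ 0x1 = 0x3; E(K, 0x3) = 0xA.
C[2]: P[2] ⊕ 0xA = 0xA; E(K, 0xA) = 0x9.
C[3]: P[3] ⊕ 0x9 = 0xC; E(K, 0xC) = 0x5.
C[4]: P[4] ⊕ 0x5 = 0xA; E(K, 0xA) = 0x9.
C[5]: P[5] ⊕ 0x9 = 0x7; E(K, 0x7) = 0x2.
C[6]: P[6] ⊕ 0x2 = 0xA; E(K, 0xA) = 0x9.

C[1] = 0xA, C[2] = 0x9, C[3] = 0x5, C[4] = 0x9, C[5] = 0x2, C[6] = 0x9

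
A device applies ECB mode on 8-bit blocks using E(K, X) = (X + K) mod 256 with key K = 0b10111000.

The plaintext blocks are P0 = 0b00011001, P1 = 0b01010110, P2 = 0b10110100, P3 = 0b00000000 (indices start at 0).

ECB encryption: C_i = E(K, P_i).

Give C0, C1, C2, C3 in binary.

C0: E(K, 0b00011001) = 0b11010001.
C1: E(K, 0b01010110) = 0b00001110.
C2: E(K, 0b10110100) = 0b01101100.
C3: E(K, 0b00000000) = 0b10111000.

C0 = 0b11010001, C1 = 0b00001110, C2 = 0b01101100, C3 = 0b10111000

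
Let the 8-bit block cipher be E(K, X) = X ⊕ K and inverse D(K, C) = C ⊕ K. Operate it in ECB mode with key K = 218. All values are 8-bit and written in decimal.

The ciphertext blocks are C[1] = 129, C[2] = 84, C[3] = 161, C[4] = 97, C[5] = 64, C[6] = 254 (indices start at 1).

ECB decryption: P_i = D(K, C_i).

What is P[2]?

P[2] = 142

P[2]: D(K, 84) = 142.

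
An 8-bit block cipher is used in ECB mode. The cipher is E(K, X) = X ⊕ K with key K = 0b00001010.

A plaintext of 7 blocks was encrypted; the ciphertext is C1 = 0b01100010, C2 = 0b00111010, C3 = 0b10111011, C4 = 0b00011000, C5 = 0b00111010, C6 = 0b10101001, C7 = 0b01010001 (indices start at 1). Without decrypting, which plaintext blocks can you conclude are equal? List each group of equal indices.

P2 = P5

ECB encrypts each block independently with the same key, so equal ciphertext blocks imply equal plaintext blocks.
C2 = C5 = 0b00111010, so P2 = P5.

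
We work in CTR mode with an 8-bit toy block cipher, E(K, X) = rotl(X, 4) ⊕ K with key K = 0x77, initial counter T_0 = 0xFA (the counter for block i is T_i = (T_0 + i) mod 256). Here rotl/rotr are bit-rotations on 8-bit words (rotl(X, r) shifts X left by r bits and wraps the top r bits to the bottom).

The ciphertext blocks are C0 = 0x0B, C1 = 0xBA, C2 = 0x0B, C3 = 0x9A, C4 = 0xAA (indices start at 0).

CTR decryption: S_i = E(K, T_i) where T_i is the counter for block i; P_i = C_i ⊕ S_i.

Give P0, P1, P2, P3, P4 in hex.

P0 = 0xD3, P1 = 0x72, P2 = 0xB3, P3 = 0x32, P4 = 0x32

P0: T = 0xFA, S = E(K, T) = 0xD8; 0x0B ⊕ 0xD8 = 0xD3.
P1: T = 0xFB, S = E(K, T) = 0xC8; 0xBA ⊕ 0xC8 = 0x72.
P2: T = 0xFC, S = E(K, T) = 0xB8; 0x0B ⊕ 0xB8 = 0xB3.
P3: T = 0xFD, S = E(K, T) = 0xA8; 0x9A ⊕ 0xA8 = 0x32.
P4: T = 0xFE, S = E(K, T) = 0x98; 0xAA ⊕ 0x98 = 0x32.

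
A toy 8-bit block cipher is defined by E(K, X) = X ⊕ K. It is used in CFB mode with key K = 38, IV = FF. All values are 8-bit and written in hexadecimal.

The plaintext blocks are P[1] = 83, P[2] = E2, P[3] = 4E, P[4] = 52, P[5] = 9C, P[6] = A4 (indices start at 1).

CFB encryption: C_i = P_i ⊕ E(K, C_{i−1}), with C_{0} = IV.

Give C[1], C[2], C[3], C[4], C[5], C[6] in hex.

C[1] = 44, C[2] = 9E, C[3] = E8, C[4] = 82, C[5] = 26, C[6] = BA

C[1]: E(K, FF) = C7; 83 ⊕ C7 = 44.
C[2]: E(K, 44) = 7C; E2 ⊕ 7C = 9E.
C[3]: E(K, 9E) = A6; 4E ⊕ A6 = E8.
C[4]: E(K, E8) = D0; 52 ⊕ D0 = 82.
C[5]: E(K, 82) = BA; 9C ⊕ BA = 26.
C[6]: E(K, 26) = 1E; A4 ⊕ 1E = BA.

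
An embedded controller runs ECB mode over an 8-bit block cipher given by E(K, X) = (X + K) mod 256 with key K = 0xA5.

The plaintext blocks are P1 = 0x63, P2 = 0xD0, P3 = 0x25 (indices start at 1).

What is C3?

ECB encryption: C_i = E(K, P_i).
C3: E(K, 0x25) = 0xCA.

C3 = 0xCA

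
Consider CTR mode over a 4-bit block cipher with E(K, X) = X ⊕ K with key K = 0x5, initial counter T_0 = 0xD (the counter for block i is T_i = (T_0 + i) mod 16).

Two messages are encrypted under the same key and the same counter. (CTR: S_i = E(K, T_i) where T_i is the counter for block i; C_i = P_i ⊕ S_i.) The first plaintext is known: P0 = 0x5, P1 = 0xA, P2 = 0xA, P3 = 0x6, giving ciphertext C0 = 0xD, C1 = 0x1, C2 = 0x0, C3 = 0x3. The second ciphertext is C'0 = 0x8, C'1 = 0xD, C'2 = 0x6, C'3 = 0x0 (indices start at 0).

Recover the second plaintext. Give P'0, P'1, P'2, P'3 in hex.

In CTR with a reused counter, both messages share the same keystream S_i, so C_i ⊕ C'_i = P_i ⊕ P'_i and thus P'_i = P_i ⊕ C_i ⊕ C'_i.
P'0: 0x5 ⊕ 0xD ⊕ 0x8 = 0x0.
P'1: 0xA ⊕ 0x1 ⊕ 0xD = 0x6.
P'2: 0xA ⊕ 0x0 ⊕ 0x6 = 0xC.
P'3: 0x6 ⊕ 0x3 ⊕ 0x0 = 0x5.

P'0 = 0x0, P'1 = 0x6, P'2 = 0xC, P'3 = 0x5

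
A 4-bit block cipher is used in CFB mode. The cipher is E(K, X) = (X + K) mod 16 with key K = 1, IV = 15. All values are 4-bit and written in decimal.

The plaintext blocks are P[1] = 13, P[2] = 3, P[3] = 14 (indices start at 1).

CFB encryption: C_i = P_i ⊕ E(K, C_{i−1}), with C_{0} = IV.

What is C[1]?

C[1]: E(K, 15) = 0; 13 ⊕ 0 = 13.

C[1] = 13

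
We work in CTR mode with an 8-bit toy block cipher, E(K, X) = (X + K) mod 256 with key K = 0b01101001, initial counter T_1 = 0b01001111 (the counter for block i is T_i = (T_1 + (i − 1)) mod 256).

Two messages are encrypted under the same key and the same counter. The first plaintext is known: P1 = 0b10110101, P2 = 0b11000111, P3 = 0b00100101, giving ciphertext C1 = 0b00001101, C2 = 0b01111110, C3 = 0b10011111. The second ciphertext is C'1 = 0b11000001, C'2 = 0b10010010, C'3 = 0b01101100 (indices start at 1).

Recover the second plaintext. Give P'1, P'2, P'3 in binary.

In CTR with a reused counter, both messages share the same keystream S_i, so C_i ⊕ C'_i = P_i ⊕ P'_i and thus P'_i = P_i ⊕ C_i ⊕ C'_i.
P'1: 0b10110101 ⊕ 0b00001101 ⊕ 0b11000001 = 0b01111001.
P'2: 0b11000111 ⊕ 0b01111110 ⊕ 0b10010010 = 0b00101011.
P'3: 0b00100101 ⊕ 0b10011111 ⊕ 0b01101100 = 0b11010110.

P'1 = 0b01111001, P'2 = 0b00101011, P'3 = 0b11010110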